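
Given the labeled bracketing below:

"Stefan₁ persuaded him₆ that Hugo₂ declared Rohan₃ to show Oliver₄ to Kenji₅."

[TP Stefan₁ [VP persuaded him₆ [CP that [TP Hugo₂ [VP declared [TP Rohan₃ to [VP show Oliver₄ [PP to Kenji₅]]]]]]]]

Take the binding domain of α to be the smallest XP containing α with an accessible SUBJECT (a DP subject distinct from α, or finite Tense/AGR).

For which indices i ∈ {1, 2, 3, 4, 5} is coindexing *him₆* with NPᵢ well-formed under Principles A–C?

none

*him* is a pronoun, so Principle B applies: it must be free in its binding domain.
Binding domain of *him₆*: the matrix TP, whose subject is Stefan₁.
*Stefan₁* c-commands the pronoun within its binding domain → coindexation would violate Principle B.
*Hugo₂*: the pronoun c-commands this R-expression → coindexation would violate Principle C on *Hugo₂*.
*Rohan₃*: the pronoun c-commands this R-expression → coindexation would violate Principle C on *Rohan₃*.
*Oliver₄*: the pronoun c-commands this R-expression → coindexation would violate Principle C on *Oliver₄*.
*Kenji₅*: the pronoun c-commands this R-expression → coindexation would violate Principle C on *Kenji₅*.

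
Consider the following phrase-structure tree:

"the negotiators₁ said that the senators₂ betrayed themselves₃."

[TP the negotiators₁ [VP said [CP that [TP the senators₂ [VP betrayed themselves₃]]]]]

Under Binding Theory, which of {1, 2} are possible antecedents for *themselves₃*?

*themselves* is an anaphor, so Principle A applies: it must be bound in its binding domain.
Binding domain of *themselves₃*: the embedded TP, whose subject is the senators₂.
*the negotiators₁* c-commands the anaphor but is outside its binding domain → cannot satisfy Principle A.
*the senators₂* c-commands the anaphor within its binding domain → licit binder.

{2}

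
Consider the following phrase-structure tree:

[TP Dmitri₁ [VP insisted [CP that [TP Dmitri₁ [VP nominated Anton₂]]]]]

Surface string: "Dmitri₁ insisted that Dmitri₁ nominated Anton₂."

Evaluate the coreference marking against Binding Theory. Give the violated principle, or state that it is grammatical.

Principle C

The two coindexed NPs are *Dmitri₁* (the lower occurrence) and *Dmitri₁* (the higher occurrence).
*Dmitri₁* (the lower occurrence) is an R-expression. Principle C requires it to be free everywhere.
*Dmitri₁* (the higher occurrence) c-commands it and carries the same index.
The R-expression is bound → Principle C violation.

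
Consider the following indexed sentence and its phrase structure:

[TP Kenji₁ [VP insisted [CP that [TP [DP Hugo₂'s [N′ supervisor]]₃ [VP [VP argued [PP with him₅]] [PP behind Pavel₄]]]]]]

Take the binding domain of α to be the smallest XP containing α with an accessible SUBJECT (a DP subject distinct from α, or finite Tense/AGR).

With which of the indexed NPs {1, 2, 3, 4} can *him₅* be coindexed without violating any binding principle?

{1, 2, 4}

*him* is a pronoun, so Principle B applies: it must be free in its binding domain.
Binding domain of *him₅*: the embedded TP, whose subject is [Hugo₂'s supervisor]₃.
*Kenji₁* c-commands the pronoun but from outside its binding domain, and is not c-commanded by it → coindexation permitted.
*Hugo₂* and the pronoun do not c-command one another → neither Principle B nor Principle C is at stake; coindexation permitted.
*[Hugo₂'s supervisor]₃* c-commands the pronoun within its binding domain → coindexation would violate Principle B.
*Pavel₄* and the pronoun do not c-command one another → neither Principle B nor Principle C is at stake; coindexation permitted.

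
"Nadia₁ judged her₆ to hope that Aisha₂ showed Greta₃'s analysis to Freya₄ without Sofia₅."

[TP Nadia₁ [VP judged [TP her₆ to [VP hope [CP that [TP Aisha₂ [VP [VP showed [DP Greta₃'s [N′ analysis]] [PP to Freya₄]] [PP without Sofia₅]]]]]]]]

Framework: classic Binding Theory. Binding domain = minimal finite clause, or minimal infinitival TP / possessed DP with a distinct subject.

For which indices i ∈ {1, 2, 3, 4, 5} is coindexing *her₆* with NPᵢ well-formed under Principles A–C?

*her* is a pronoun, so Principle B applies: it must be free in its binding domain.
Binding domain of *her₆*: the matrix TP, whose subject is Nadia₁.
*Nadia₁* c-commands the pronoun within its binding domain → coindexation would violate Principle B.
*Aisha₂*: the pronoun c-commands this R-expression → coindexation would violate Principle C on *Aisha₂*.
*Greta₃*: the pronoun c-commands this R-expression → coindexation would violate Principle C on *Greta₃*.
*Freya₄*: the pronoun c-commands this R-expression → coindexation would violate Principle C on *Freya₄*.
*Sofia₅*: the pronoun c-commands this R-expression → coindexation would violate Principle C on *Sofia₅*.

none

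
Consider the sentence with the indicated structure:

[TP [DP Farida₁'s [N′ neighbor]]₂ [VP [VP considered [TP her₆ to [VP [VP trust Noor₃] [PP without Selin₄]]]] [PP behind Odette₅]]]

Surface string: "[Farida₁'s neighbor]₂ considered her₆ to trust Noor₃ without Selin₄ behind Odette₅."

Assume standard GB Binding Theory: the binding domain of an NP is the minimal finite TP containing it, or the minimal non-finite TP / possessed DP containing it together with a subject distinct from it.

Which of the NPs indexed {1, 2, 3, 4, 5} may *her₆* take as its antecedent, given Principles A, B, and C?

*her* is a pronoun, so Principle B applies: it must be free in its binding domain.
Binding domain of *her₆*: the matrix TP, whose subject is [Farida₁'s neighbor]₂.
*Farida₁* and the pronoun do not c-command one another → neither Principle B nor Principle C is at stake; coindexation permitted.
*[Farida₁'s neighbor]₂* c-commands the pronoun within its binding domain → coindexation would violate Principle B.
*Noor₃*: the pronoun c-commands this R-expression → coindexation would violate Principle C on *Noor₃*.
*Selin₄*: the pronoun c-commands this R-expression → coindexation would violate Principle C on *Selin₄*.
*Odette₅* and the pronoun do not c-command one another → neither Principle B nor Principle C is at stake; coindexation permitted.

{1, 5}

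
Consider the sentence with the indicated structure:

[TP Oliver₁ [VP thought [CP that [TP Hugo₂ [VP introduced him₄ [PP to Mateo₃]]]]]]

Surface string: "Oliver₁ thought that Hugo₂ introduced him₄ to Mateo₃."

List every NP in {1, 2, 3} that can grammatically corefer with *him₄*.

{1}

*him* is a pronoun, so Principle B applies: it must be free in its binding domain.
Binding domain of *him₄*: the embedded TP, whose subject is Hugo₂.
*Oliver₁* c-commands the pronoun but from outside its binding domain, and is not c-commanded by it → coindexation permitted.
*Hugo₂* c-commands the pronoun within its binding domain → coindexation would violate Principle B.
*Mateo₃*: the pronoun c-commands this R-expression → coindexation would violate Principle C on *Mateo₃*.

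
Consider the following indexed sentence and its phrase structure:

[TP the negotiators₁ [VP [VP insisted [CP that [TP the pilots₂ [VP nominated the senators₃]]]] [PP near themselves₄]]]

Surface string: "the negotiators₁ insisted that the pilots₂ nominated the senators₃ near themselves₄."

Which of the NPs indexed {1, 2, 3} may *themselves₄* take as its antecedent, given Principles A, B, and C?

*themselves* is an anaphor, so Principle A applies: it must be bound in its binding domain.
Binding domain of *themselves₄*: the matrix TP, whose subject is the negotiators₁.
*the negotiators₁* c-commands the anaphor within its binding domain → licit binder.
*the pilots₂* does not c-command the anaphor → cannot bind it.
*the senators₃* does not c-command the anaphor → cannot bind it.

{1}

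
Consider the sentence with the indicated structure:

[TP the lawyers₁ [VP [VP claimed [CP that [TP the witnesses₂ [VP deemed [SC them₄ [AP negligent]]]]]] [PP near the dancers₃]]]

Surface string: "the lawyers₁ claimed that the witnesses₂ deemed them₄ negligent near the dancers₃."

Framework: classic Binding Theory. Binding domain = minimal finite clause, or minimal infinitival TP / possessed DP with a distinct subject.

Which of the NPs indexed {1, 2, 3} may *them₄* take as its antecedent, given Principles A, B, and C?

{1, 3}

*them* is a pronoun, so Principle B applies: it must be free in its binding domain.
Binding domain of *them₄*: the embedded TP, whose subject is the witnesses₂.
*the lawyers₁* c-commands the pronoun but from outside its binding domain, and is not c-commanded by it → coindexation permitted.
*the witnesses₂* c-commands the pronoun within its binding domain → coindexation would violate Principle B.
*the dancers₃* and the pronoun do not c-command one another → neither Principle B nor Principle C is at stake; coindexation permitted.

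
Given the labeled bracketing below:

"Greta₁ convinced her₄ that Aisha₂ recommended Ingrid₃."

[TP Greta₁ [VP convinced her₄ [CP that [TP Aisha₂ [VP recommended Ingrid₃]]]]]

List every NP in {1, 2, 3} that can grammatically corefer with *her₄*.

*her* is a pronoun, so Principle B applies: it must be free in its binding domain.
Binding domain of *her₄*: the matrix TP, whose subject is Greta₁.
*Greta₁* c-commands the pronoun within its binding domain → coindexation would violate Principle B.
*Aisha₂*: the pronoun c-commands this R-expression → coindexation would violate Principle C on *Aisha₂*.
*Ingrid₃*: the pronoun c-commands this R-expression → coindexation would violate Principle C on *Ingrid₃*.

none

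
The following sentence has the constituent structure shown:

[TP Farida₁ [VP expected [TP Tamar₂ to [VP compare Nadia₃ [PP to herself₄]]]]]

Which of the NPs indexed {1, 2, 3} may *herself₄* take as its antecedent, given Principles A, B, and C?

{2, 3}

*herself* is an anaphor, so Principle A applies: it must be bound in its binding domain.
Binding domain of *herself₄*: the embedded TP, whose subject is Tamar₂.
*Farida₁* c-commands the anaphor but is outside its binding domain → cannot satisfy Principle A.
*Tamar₂* c-commands the anaphor within its binding domain → licit binder.
*Nadia₃* c-commands the anaphor within its binding domain → licit binder.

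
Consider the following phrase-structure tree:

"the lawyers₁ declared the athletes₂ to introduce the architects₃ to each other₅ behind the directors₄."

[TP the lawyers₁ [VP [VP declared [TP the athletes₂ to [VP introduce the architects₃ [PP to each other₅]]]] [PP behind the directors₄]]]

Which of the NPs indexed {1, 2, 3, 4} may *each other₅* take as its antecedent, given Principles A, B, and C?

{2, 3}

*each other* is an anaphor, so Principle A applies: it must be bound in its binding domain.
Binding domain of *each other₅*: the embedded TP, whose subject is the athletes₂.
*the lawyers₁* c-commands the anaphor but is outside its binding domain → cannot satisfy Principle A.
*the athletes₂* c-commands the anaphor within its binding domain → licit binder.
*the architects₃* c-commands the anaphor within its binding domain → licit binder.
*the directors₄* does not c-command the anaphor → cannot bind it.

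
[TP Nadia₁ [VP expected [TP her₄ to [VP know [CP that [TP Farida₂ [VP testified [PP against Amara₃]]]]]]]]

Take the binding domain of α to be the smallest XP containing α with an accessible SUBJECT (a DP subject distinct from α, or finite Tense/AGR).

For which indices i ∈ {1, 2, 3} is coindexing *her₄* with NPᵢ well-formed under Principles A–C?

none

*her* is a pronoun, so Principle B applies: it must be free in its binding domain.
Binding domain of *her₄*: the matrix TP, whose subject is Nadia₁.
*Nadia₁* c-commands the pronoun within its binding domain → coindexation would violate Principle B.
*Farida₂*: the pronoun c-commands this R-expression → coindexation would violate Principle C on *Farida₂*.
*Amara₃*: the pronoun c-commands this R-expression → coindexation would violate Principle C on *Amara₃*.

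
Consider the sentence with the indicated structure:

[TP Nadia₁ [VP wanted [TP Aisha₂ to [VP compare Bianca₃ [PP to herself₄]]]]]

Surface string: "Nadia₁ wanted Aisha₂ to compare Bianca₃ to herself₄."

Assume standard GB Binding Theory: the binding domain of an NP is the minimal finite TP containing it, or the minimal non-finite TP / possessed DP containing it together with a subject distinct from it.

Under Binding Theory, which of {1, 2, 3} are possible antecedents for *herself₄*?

{2, 3}

*herself* is an anaphor, so Principle A applies: it must be bound in its binding domain.
Binding domain of *herself₄*: the embedded TP, whose subject is Aisha₂.
*Nadia₁* c-commands the anaphor but is outside its binding domain → cannot satisfy Principle A.
*Aisha₂* c-commands the anaphor within its binding domain → licit binder.
*Bianca₃* c-commands the anaphor within its binding domain → licit binder.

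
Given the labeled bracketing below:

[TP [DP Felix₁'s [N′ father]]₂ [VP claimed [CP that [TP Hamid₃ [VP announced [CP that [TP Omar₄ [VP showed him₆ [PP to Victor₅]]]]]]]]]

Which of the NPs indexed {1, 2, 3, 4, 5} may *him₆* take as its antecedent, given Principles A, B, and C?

*him* is a pronoun, so Principle B applies: it must be free in its binding domain.
Binding domain of *him₆*: the embedded TP, whose subject is Omar₄.
*Felix₁* and the pronoun do not c-command one another → neither Principle B nor Principle C is at stake; coindexation permitted.
*[Felix₁'s father]₂* c-commands the pronoun but from outside its binding domain, and is not c-commanded by it → coindexation permitted.
*Hamid₃* c-commands the pronoun but from outside its binding domain, and is not c-commanded by it → coindexation permitted.
*Omar₄* c-commands the pronoun within its binding domain → coindexation would violate Principle B.
*Victor₅*: the pronoun c-commands this R-expression → coindexation would violate Principle C on *Victor₅*.

{1, 2, 3}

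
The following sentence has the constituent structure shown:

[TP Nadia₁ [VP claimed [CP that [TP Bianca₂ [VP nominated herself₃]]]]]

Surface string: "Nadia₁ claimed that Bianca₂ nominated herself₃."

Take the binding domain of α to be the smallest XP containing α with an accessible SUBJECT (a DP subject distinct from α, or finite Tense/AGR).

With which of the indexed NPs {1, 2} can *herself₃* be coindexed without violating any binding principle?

{2}

*herself* is an anaphor, so Principle A applies: it must be bound in its binding domain.
Binding domain of *herself₃*: the embedded TP, whose subject is Bianca₂.
*Nadia₁* c-commands the anaphor but is outside its binding domain → cannot satisfy Principle A.
*Bianca₂* c-commands the anaphor within its binding domain → licit binder.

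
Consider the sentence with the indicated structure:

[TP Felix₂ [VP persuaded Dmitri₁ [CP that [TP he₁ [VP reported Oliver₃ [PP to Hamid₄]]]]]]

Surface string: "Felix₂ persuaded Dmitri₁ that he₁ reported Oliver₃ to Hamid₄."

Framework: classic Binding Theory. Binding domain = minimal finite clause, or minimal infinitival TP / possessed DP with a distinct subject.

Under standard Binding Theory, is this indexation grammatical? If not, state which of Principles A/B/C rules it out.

grammatical

The two coindexed NPs are *Dmitri₁* and *he₁*.
*he₁* is a pronoun; nothing c-commands it within its binding domain (the embedded TP.), so Principle B holds trivially.
*Dmitri₁* is an R-expression; *he₁* does not c-command it, and no other NP shares its index, so Principle C is satisfied.
All principles are respected.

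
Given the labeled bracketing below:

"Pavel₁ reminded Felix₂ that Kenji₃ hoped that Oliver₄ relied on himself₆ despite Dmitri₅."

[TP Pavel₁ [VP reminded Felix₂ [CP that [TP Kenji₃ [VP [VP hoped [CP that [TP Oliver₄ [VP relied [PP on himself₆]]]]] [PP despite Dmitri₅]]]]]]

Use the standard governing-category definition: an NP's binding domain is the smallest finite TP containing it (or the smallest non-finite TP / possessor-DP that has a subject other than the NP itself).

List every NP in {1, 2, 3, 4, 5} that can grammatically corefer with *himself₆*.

{4}

*himself* is an anaphor, so Principle A applies: it must be bound in its binding domain.
Binding domain of *himself₆*: the embedded TP, whose subject is Oliver₄.
*Pavel₁* c-commands the anaphor but is outside its binding domain → cannot satisfy Principle A.
*Felix₂* c-commands the anaphor but is outside its binding domain → cannot satisfy Principle A.
*Kenji₃* c-commands the anaphor but is outside its binding domain → cannot satisfy Principle A.
*Oliver₄* c-commands the anaphor within its binding domain → licit binder.
*Dmitri₅* does not c-command the anaphor → cannot bind it.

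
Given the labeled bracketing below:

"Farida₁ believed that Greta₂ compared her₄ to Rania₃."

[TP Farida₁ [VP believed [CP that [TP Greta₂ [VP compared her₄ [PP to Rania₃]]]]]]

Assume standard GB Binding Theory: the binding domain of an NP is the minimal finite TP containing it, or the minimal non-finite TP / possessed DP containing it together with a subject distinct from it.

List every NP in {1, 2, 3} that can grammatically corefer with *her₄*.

{1}

*her* is a pronoun, so Principle B applies: it must be free in its binding domain.
Binding domain of *her₄*: the embedded TP, whose subject is Greta₂.
*Farida₁* c-commands the pronoun but from outside its binding domain, and is not c-commanded by it → coindexation permitted.
*Greta₂* c-commands the pronoun within its binding domain → coindexation would violate Principle B.
*Rania₃*: the pronoun c-commands this R-expression → coindexation would violate Principle C on *Rania₃*.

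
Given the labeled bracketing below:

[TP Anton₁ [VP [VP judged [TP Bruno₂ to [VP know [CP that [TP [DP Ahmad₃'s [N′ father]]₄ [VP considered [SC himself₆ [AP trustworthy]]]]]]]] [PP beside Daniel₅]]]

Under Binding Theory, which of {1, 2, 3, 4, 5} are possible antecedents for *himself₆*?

{4}

*himself* is an anaphor, so Principle A applies: it must be bound in its binding domain.
Binding domain of *himself₆*: the embedded TP, whose subject is [Ahmad₃'s father]₄.
*Anton₁* c-commands the anaphor but is outside its binding domain → cannot satisfy Principle A.
*Bruno₂* c-commands the anaphor but is outside its binding domain → cannot satisfy Principle A.
*Ahmad₃* does not c-command the anaphor → cannot bind it.
*[Ahmad₃'s father]₄* c-commands the anaphor within its binding domain → licit binder.
*Daniel₅* does not c-command the anaphor → cannot bind it.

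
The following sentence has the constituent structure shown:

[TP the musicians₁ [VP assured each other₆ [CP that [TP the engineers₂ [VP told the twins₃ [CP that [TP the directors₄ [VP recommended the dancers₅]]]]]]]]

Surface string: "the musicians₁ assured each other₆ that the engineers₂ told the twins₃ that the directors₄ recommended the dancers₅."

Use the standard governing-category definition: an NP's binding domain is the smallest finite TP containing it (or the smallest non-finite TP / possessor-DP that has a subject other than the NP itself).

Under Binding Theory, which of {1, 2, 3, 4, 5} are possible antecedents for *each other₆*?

{1}

*each other* is an anaphor, so Principle A applies: it must be bound in its binding domain.
Binding domain of *each other₆*: the matrix TP, whose subject is the musicians₁.
*the musicians₁* c-commands the anaphor within its binding domain → licit binder.
*the engineers₂* does not c-command the anaphor → cannot bind it.
*the twins₃* does not c-command the anaphor → cannot bind it.
*the directors₄* does not c-command the anaphor → cannot bind it.
*the dancers₅* does not c-command the anaphor → cannot bind it.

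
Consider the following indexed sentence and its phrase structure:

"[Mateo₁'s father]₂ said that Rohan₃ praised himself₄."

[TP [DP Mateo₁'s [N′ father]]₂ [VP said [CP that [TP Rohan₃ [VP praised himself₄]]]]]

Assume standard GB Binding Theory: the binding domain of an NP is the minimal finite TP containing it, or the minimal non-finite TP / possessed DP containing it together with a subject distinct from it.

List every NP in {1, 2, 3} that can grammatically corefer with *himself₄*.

{3}

*himself* is an anaphor, so Principle A applies: it must be bound in its binding domain.
Binding domain of *himself₄*: the embedded TP, whose subject is Rohan₃.
*Mateo₁* does not c-command the anaphor → cannot bind it.
*[Mateo₁'s father]₂* c-commands the anaphor but is outside its binding domain → cannot satisfy Principle A.
*Rohan₃* c-commands the anaphor within its binding domain → licit binder.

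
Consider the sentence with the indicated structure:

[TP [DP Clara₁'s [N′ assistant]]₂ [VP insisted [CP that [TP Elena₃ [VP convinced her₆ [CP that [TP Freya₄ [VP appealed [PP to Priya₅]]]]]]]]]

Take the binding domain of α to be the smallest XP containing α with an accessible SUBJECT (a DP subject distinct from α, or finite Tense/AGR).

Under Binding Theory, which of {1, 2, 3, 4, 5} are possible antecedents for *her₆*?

{1, 2}

*her* is a pronoun, so Principle B applies: it must be free in its binding domain.
Binding domain of *her₆*: the embedded TP, whose subject is Elena₃.
*Clara₁* and the pronoun do not c-command one another → neither Principle B nor Principle C is at stake; coindexation permitted.
*[Clara₁'s assistant]₂* c-commands the pronoun but from outside its binding domain, and is not c-commanded by it → coindexation permitted.
*Elena₃* c-commands the pronoun within its binding domain → coindexation would violate Principle B.
*Freya₄*: the pronoun c-commands this R-expression → coindexation would violate Principle C on *Freya₄*.
*Priya₅*: the pronoun c-commands this R-expression → coindexation would violate Principle C on *Priya₅*.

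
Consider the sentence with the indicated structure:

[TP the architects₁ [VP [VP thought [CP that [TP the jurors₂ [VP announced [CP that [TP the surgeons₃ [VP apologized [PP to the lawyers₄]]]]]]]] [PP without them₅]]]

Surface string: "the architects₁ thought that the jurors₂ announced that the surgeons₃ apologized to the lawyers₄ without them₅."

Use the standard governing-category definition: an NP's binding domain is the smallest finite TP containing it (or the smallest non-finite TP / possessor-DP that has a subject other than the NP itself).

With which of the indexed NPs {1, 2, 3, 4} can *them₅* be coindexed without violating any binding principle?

{2, 3, 4}

*them* is a pronoun, so Principle B applies: it must be free in its binding domain.
Binding domain of *them₅*: the matrix TP, whose subject is the architects₁.
*the architects₁* c-commands the pronoun within its binding domain → coindexation would violate Principle B.
*the jurors₂* and the pronoun do not c-command one another → neither Principle B nor Principle C is at stake; coindexation permitted.
*the surgeons₃* and the pronoun do not c-command one another → neither Principle B nor Principle C is at stake; coindexation permitted.
*the lawyers₄* and the pronoun do not c-command one another → neither Principle B nor Principle C is at stake; coindexation permitted.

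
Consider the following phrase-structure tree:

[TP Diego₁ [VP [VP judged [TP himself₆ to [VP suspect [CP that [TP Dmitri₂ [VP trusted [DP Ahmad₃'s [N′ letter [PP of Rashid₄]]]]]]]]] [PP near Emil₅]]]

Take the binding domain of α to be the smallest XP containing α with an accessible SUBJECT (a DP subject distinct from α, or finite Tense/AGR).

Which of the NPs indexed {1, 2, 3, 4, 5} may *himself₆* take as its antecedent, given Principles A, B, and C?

*himself* is an anaphor, so Principle A applies: it must be bound in its binding domain.
Binding domain of *himself₆*: the matrix TP, whose subject is Diego₁.
*Diego₁* c-commands the anaphor within its binding domain → licit binder.
*Dmitri₂* does not c-command the anaphor → cannot bind it.
*Ahmad₃* does not c-command the anaphor → cannot bind it.
*Rashid₄* does not c-command the anaphor → cannot bind it.
*Emil₅* does not c-command the anaphor → cannot bind it.

{1}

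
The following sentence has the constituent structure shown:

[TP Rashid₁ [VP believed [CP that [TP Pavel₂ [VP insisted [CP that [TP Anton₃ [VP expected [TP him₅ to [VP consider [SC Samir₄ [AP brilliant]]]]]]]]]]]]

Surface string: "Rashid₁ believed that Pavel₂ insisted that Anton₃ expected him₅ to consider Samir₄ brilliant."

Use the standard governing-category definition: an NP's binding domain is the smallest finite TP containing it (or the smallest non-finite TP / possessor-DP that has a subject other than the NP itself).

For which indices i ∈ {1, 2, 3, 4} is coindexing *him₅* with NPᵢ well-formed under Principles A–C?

{1, 2}

*him* is a pronoun, so Principle B applies: it must be free in its binding domain.
Binding domain of *him₅*: the embedded TP, whose subject is Anton₃.
*Rashid₁* c-commands the pronoun but from outside its binding domain, and is not c-commanded by it → coindexation permitted.
*Pavel₂* c-commands the pronoun but from outside its binding domain, and is not c-commanded by it → coindexation permitted.
*Anton₃* c-commands the pronoun within its binding domain → coindexation would violate Principle B.
*Samir₄*: the pronoun c-commands this R-expression → coindexation would violate Principle C on *Samir₄*.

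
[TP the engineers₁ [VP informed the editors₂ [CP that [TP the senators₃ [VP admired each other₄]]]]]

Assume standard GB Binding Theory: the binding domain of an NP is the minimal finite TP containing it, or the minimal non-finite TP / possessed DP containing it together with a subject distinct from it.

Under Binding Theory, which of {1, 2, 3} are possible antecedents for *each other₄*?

*each other* is an anaphor, so Principle A applies: it must be bound in its binding domain.
Binding domain of *each other₄*: the embedded TP, whose subject is the senators₃.
*the engineers₁* c-commands the anaphor but is outside its binding domain → cannot satisfy Principle A.
*the editors₂* c-commands the anaphor but is outside its binding domain → cannot satisfy Principle A.
*the senators₃* c-commands the anaphor within its binding domain → licit binder.

{3}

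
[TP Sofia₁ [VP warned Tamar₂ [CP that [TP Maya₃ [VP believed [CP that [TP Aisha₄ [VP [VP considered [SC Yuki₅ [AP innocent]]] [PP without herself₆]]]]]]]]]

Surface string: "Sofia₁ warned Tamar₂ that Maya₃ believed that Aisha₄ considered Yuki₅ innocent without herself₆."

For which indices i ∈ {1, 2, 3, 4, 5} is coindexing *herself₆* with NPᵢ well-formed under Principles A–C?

{4}

*herself* is an anaphor, so Principle A applies: it must be bound in its binding domain.
Binding domain of *herself₆*: the embedded TP, whose subject is Aisha₄.
*Sofia₁* c-commands the anaphor but is outside its binding domain → cannot satisfy Principle A.
*Tamar₂* c-commands the anaphor but is outside its binding domain → cannot satisfy Principle A.
*Maya₃* c-commands the anaphor but is outside its binding domain → cannot satisfy Principle A.
*Aisha₄* c-commands the anaphor within its binding domain → licit binder.
*Yuki₅* does not c-command the anaphor → cannot bind it.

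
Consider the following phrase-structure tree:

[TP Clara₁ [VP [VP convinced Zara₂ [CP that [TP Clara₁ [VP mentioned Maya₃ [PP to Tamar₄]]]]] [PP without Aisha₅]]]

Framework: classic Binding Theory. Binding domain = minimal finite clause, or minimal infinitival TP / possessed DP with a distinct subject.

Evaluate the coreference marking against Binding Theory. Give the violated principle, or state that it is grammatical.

The two coindexed NPs are *Clara₁* (the higher occurrence) and *Clara₁* (the lower occurrence).
*Clara₁* (the lower occurrence) is an R-expression. Principle C requires it to be free everywhere.
*Clara₁* (the higher occurrence) c-commands it and carries the same index.
The R-expression is bound → Principle C violation.

Principle C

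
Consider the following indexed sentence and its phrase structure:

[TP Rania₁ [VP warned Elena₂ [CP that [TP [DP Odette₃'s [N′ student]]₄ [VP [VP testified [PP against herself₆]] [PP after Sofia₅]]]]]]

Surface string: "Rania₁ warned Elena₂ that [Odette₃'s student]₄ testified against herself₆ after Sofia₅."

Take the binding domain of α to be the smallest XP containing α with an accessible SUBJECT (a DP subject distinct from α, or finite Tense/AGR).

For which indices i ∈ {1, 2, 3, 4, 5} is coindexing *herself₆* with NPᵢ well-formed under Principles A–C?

*herself* is an anaphor, so Principle A applies: it must be bound in its binding domain.
Binding domain of *herself₆*: the embedded TP, whose subject is [Odette₃'s student]₄.
*Rania₁* c-commands the anaphor but is outside its binding domain → cannot satisfy Principle A.
*Elena₂* c-commands the anaphor but is outside its binding domain → cannot satisfy Principle A.
*Odette₃* does not c-command the anaphor → cannot bind it.
*[Odette₃'s student]₄* c-commands the anaphor within its binding domain → licit binder.
*Sofia₅* does not c-command the anaphor → cannot bind it.

{4}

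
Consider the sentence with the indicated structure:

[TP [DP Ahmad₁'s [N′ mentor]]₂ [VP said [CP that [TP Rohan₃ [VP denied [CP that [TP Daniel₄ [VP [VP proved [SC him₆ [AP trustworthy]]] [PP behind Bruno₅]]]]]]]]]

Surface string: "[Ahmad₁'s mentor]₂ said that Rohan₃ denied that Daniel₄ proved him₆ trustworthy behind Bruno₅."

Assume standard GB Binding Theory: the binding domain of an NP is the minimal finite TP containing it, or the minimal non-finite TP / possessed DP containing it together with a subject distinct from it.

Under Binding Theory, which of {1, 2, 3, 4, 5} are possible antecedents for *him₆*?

*him* is a pronoun, so Principle B applies: it must be free in its binding domain.
Binding domain of *him₆*: the embedded TP, whose subject is Daniel₄.
*Ahmad₁* and the pronoun do not c-command one another → neither Principle B nor Principle C is at stake; coindexation permitted.
*[Ahmad₁'s mentor]₂* c-commands the pronoun but from outside its binding domain, and is not c-commanded by it → coindexation permitted.
*Rohan₃* c-commands the pronoun but from outside its binding domain, and is not c-commanded by it → coindexation permitted.
*Daniel₄* c-commands the pronoun within its binding domain → coindexation would violate Principle B.
*Bruno₅* and the pronoun do not c-command one another → neither Principle B nor Principle C is at stake; coindexation permitted.

{1, 2, 3, 5}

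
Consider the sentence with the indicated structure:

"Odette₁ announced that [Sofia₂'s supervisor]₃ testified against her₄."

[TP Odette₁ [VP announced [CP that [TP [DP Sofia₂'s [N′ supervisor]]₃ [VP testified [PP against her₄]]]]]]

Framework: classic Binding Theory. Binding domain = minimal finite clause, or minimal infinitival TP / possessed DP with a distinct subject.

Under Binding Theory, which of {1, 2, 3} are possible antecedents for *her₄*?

*her* is a pronoun, so Principle B applies: it must be free in its binding domain.
Binding domain of *her₄*: the embedded TP, whose subject is [Sofia₂'s supervisor]₃.
*Odette₁* c-commands the pronoun but from outside its binding domain, and is not c-commanded by it → coindexation permitted.
*Sofia₂* and the pronoun do not c-command one another → neither Principle B nor Principle C is at stake; coindexation permitted.
*[Sofia₂'s supervisor]₃* c-commands the pronoun within its binding domain → coindexation would violate Principle B.

{1, 2}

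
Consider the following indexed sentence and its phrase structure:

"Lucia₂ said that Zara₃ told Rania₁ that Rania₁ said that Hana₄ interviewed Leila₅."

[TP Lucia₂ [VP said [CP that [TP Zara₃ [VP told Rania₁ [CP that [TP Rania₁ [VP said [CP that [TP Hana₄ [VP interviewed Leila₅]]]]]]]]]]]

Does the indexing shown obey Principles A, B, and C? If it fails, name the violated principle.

The two coindexed NPs are *Rania₁* (the higher occurrence) and *Rania₁* (the lower occurrence).
*Rania₁* (the lower occurrence) is an R-expression. Principle C requires it to be free everywhere.
*Rania₁* (the higher occurrence) c-commands it and carries the same index.
The R-expression is bound → Principle C violation.

Principle C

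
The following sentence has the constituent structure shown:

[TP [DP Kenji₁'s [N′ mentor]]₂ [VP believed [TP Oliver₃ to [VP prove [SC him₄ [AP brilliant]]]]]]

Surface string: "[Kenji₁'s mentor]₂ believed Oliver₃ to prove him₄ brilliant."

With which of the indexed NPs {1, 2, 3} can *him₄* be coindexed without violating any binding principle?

{1, 2}

*him* is a pronoun, so Principle B applies: it must be free in its binding domain.
Binding domain of *him₄*: the embedded TP, whose subject is Oliver₃.
*Kenji₁* and the pronoun do not c-command one another → neither Principle B nor Principle C is at stake; coindexation permitted.
*[Kenji₁'s mentor]₂* c-commands the pronoun but from outside its binding domain, and is not c-commanded by it → coindexation permitted.
*Oliver₃* c-commands the pronoun within its binding domain → coindexation would violate Principle B.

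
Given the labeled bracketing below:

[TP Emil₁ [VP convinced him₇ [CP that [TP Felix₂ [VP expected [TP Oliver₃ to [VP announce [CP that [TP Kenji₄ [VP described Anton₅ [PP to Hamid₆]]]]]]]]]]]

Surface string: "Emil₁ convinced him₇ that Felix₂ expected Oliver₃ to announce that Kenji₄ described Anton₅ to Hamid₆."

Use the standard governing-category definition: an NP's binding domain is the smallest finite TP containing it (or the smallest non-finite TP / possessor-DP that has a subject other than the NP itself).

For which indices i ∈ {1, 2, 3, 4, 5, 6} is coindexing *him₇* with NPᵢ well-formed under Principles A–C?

*him* is a pronoun, so Principle B applies: it must be free in its binding domain.
Binding domain of *him₇*: the matrix TP, whose subject is Emil₁.
*Emil₁* c-commands the pronoun within its binding domain → coindexation would violate Principle B.
*Felix₂*: the pronoun c-commands this R-expression → coindexation would violate Principle C on *Felix₂*.
*Oliver₃*: the pronoun c-commands this R-expression → coindexation would violate Principle C on *Oliver₃*.
*Kenji₄*: the pronoun c-commands this R-expression → coindexation would violate Principle C on *Kenji₄*.
*Anton₅*: the pronoun c-commands this R-expression → coindexation would violate Principle C on *Anton₅*.
*Hamid₆*: the pronoun c-commands this R-expression → coindexation would violate Principle C on *Hamid₆*.

none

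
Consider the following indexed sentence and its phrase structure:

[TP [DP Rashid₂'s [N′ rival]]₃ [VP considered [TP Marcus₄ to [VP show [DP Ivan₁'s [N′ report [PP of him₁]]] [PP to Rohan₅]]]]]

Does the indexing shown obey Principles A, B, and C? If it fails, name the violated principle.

Principle B

The two coindexed NPs are *Ivan₁* and *him₁*.
*him₁* is a pronoun. Its binding domain is the possessed DP, whose subject is Ivan₁.
*Ivan₁* c-commands it within that domain and carries the same index.
The pronoun is locally bound → Principle B violation.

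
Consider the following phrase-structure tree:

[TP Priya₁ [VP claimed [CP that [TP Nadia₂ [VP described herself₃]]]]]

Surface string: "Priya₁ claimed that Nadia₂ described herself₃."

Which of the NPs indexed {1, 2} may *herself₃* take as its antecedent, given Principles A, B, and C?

*herself* is an anaphor, so Principle A applies: it must be bound in its binding domain.
Binding domain of *herself₃*: the embedded TP, whose subject is Nadia₂.
*Priya₁* c-commands the anaphor but is outside its binding domain → cannot satisfy Principle A.
*Nadia₂* c-commands the anaphor within its binding domain → licit binder.

{2}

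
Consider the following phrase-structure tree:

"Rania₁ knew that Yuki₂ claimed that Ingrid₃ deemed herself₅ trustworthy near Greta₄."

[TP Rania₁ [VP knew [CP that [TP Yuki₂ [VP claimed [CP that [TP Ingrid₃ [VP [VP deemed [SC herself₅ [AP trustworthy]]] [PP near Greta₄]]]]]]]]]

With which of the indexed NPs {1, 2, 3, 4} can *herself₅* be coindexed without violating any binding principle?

*herself* is an anaphor, so Principle A applies: it must be bound in its binding domain.
Binding domain of *herself₅*: the embedded TP, whose subject is Ingrid₃.
*Rania₁* c-commands the anaphor but is outside its binding domain → cannot satisfy Principle A.
*Yuki₂* c-commands the anaphor but is outside its binding domain → cannot satisfy Principle A.
*Ingrid₃* c-commands the anaphor within its binding domain → licit binder.
*Greta₄* does not c-command the anaphor → cannot bind it.

{3}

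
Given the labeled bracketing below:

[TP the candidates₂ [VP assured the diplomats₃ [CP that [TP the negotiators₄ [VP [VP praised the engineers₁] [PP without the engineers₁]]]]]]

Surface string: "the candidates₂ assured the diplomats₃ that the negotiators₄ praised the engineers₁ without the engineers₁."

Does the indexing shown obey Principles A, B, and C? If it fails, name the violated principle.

grammatical

The two coindexed NPs are *the engineers₁* and *the engineers₁*.
*the engineers₁* is an R-expression; no coindexed NP c-commands it, so Principle C holds.
*the engineers₁* is an R-expression; *the engineers₁* does not c-command it, and no other NP shares its index, so Principle C is satisfied.
All principles are respected.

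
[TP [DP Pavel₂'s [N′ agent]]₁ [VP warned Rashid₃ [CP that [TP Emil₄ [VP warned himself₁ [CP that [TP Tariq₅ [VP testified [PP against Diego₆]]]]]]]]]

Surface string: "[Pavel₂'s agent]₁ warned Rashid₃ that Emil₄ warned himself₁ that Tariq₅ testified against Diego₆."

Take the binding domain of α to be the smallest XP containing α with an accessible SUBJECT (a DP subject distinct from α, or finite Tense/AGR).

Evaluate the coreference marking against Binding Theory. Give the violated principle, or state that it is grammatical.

Principle A

The two coindexed NPs are *[Pavel₂'s agent]₁* and *himself₁*.
*himself₁* is an anaphor. Principle A requires it to be bound within its binding domain — the embedded TP, whose subject is Emil₄.
Within that domain it is c-commanded by *Emil₄*, which does not share its index.
*[Pavel₂'s agent]₁* does c-command the anaphor, but from outside its binding domain.
The anaphor is unbound in its domain → Principle A violation.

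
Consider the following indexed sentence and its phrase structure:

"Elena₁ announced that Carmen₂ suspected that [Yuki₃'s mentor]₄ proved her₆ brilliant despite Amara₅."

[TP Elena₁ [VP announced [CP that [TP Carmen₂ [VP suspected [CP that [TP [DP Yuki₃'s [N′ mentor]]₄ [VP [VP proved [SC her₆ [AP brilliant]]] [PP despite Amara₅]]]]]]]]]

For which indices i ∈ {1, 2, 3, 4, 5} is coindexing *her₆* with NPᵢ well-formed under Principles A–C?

*her* is a pronoun, so Principle B applies: it must be free in its binding domain.
Binding domain of *her₆*: the embedded TP, whose subject is [Yuki₃'s mentor]₄.
*Elena₁* c-commands the pronoun but from outside its binding domain, and is not c-commanded by it → coindexation permitted.
*Carmen₂* c-commands the pronoun but from outside its binding domain, and is not c-commanded by it → coindexation permitted.
*Yuki₃* and the pronoun do not c-command one another → neither Principle B nor Principle C is at stake; coindexation permitted.
*[Yuki₃'s mentor]₄* c-commands the pronoun within its binding domain → coindexation would violate Principle B.
*Amara₅* and the pronoun do not c-command one another → neither Principle B nor Principle C is at stake; coindexation permitted.

{1, 2, 3, 5}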